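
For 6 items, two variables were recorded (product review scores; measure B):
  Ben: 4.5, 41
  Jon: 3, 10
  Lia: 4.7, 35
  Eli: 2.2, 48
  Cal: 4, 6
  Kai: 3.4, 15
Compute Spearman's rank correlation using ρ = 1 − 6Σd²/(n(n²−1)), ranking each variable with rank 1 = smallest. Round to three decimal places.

Ranks of variable 1: 5, 2, 6, 1, 4, 3
Ranks of variable 2: 5, 2, 4, 6, 1, 3
d = r₁ − r₂: 0, 0, 2, -5, 3, 0
d²: 0, 0, 4, 25, 9, 0; Σd² = 38
ρ = 1 − 6·38/(6·35) = 1 − 228/210 = -0.086

-0.086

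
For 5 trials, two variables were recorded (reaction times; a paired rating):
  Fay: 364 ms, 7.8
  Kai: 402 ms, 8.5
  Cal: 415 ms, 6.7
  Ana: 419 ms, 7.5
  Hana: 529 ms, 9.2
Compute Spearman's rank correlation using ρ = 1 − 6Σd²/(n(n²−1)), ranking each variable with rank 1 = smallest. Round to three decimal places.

Ranks of variable 1: 1, 2, 3, 4, 5
Ranks of variable 2: 3, 4, 1, 2, 5
d = r₁ − r₂: -2, -2, 2, 2, 0
d²: 4, 4, 4, 4, 0; Σd² = 16
ρ = 1 − 6·16/(5·24) = 1 − 96/120 = 0.200

0.200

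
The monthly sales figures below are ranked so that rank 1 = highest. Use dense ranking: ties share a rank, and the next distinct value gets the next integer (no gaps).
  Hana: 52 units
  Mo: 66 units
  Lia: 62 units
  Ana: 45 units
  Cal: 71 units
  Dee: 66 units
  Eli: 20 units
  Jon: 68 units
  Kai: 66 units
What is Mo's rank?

Sorted (descending): 71, 68, 66, 66, 66, 62, 52, 45, 20
The 3 values of 66 share dense rank 3.
Remaining distinct values take the next consecutive integers.
Mo has value 66 units → rank 3.

3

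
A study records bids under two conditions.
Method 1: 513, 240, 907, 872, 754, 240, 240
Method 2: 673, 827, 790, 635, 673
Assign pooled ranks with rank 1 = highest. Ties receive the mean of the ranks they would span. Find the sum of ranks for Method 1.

Sorted (descending): 907, 872, 827, 790, 754, 673, 673, 635, 513, 240, 240, 240
The 2 values of 673 occupy positions 6–7 → average rank (6+7)/2 = 6.5.
The 3 values of 240 occupy positions 10–12 → average rank 11.
Method 1 values → pooled ranks: 513→9, 240→11, 907→1, 872→2, 754→5, 240→11, 240→11
Rank sum = 9 + 11 + 1 + 2 + 5 + 11 + 11 = 50

50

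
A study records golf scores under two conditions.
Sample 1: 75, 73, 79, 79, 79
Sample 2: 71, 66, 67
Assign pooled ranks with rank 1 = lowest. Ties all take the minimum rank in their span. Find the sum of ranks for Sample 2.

6

Sorted (ascending): 66, 67, 71, 73, 75, 79, 79, 79
The 3 values of 79 occupy positions 6–8 → each gets rank 6.
Sample 2 values → pooled ranks: 71→3, 66→1, 67→2
Rank sum = 3 + 1 + 2 = 6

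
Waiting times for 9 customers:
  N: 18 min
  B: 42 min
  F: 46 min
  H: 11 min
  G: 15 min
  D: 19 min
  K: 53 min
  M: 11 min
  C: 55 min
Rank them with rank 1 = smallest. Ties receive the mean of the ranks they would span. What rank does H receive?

1.5

Sorted (ascending): 11, 11, 15, 18, 19, 42, 46, 53, 55
The 2 values of 11 occupy positions 1–2 → average rank (1+2)/2 = 1.5.
H has value 11 min → rank 1.5.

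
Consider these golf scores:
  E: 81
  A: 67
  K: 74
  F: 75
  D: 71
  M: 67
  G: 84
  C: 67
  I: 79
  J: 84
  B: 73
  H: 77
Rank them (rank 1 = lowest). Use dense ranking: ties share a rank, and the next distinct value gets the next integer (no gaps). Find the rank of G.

9

Sorted (ascending): 67, 67, 67, 71, 73, 74, 75, 77, 79, 81, 84, 84
The 3 values of 67 share dense rank 1.
The 2 values of 84 share dense rank 9.
Remaining distinct values take the next consecutive integers.
G has value 84 → rank 9.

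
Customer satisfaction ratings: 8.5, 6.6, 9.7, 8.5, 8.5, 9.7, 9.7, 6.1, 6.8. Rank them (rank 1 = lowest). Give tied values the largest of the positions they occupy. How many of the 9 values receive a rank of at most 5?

3

Sorted (ascending): 6.1, 6.6, 6.8, 8.5, 8.5, 8.5, 9.7, 9.7, 9.7
The 3 values of 8.5 occupy positions 4–6 → each gets rank 6.
The 3 values of 9.7 occupy positions 7–9 → each gets rank 9.
Ranks ≤ 5: {1, 2, 3} → 3 values.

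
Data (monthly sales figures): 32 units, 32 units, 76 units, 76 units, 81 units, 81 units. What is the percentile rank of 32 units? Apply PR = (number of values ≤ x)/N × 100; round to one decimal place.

N = 6.
Strictly below 32: 0. Equal to 32: 2.
PR = 2/6 × 100 = 33.3

33.3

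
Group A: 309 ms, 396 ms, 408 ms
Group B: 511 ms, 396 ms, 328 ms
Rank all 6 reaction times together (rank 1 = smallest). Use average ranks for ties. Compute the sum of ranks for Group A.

9.5

Sorted (ascending): 309, 328, 396, 396, 408, 511
The 2 values of 396 occupy positions 3–4 → average rank (3+4)/2 = 3.5.
Group A values → pooled ranks: 309→1, 396→3.5, 408→5
Rank sum = 1 + 3.5 + 5 = 9.5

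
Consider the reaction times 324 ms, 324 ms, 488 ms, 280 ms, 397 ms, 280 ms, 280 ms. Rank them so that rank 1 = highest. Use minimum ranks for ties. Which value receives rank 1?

488

Sorted (descending): 488, 397, 324, 324, 280, 280, 280
The 2 values of 324 occupy positions 3–4 → each gets rank 3.
The 3 values of 280 occupy positions 5–7 → each gets rank 5.
Rank 1 → value 488.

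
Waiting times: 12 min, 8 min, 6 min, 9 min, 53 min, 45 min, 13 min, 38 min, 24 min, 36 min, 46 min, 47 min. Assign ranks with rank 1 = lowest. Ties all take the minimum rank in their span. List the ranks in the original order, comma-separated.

Sorted (ascending): 6, 8, 9, 12, 13, 24, 36, 38, 45, 46, 47, 53
No ties — each value takes its position as its rank.

4, 2, 1, 3, 12, 9, 5, 8, 6, 7, 10, 11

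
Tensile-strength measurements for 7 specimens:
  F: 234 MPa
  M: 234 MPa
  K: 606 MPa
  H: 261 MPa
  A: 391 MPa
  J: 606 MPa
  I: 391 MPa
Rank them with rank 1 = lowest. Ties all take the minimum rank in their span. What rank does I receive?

4

Sorted (ascending): 234, 234, 261, 391, 391, 606, 606
The 2 values of 234 occupy positions 1–2 → each gets rank 1.
The 2 values of 391 occupy positions 4–5 → each gets rank 4.
The 2 values of 606 occupy positions 6–7 → each gets rank 6.
I has value 391 MPa → rank 4.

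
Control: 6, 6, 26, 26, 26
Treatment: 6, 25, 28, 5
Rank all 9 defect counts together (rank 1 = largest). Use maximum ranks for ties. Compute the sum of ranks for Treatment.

Sorted (descending): 28, 26, 26, 26, 25, 6, 6, 6, 5
The 3 values of 26 occupy positions 2–4 → each gets rank 4.
The 3 values of 6 occupy positions 6–8 → each gets rank 8.
Treatment values → pooled ranks: 6→8, 25→5, 28→1, 5→9
Rank sum = 8 + 5 + 1 + 9 = 23

23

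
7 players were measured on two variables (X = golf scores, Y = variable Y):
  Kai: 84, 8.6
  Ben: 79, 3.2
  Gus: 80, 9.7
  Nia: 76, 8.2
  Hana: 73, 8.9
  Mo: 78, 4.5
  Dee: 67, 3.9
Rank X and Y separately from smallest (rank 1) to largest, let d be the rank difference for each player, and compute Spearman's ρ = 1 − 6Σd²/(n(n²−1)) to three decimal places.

Ranks of variable 1: 7, 5, 6, 3, 2, 4, 1
Ranks of variable 2: 5, 1, 7, 4, 6, 3, 2
d = r₁ − r₂: 2, 4, -1, -1, -4, 1, -1
d²: 4, 16, 1, 1, 16, 1, 1; Σd² = 40
ρ = 1 − 6·40/(7·48) = 1 − 240/336 = 0.286

0.286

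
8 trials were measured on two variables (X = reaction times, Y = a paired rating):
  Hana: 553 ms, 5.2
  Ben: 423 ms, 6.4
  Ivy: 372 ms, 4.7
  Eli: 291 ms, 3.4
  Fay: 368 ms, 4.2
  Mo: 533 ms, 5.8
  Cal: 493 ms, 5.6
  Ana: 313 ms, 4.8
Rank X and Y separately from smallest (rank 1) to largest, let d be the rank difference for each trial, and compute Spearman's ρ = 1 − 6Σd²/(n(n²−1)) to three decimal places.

Ranks of variable 1: 8, 5, 4, 1, 3, 7, 6, 2
Ranks of variable 2: 5, 8, 3, 1, 2, 7, 6, 4
d = r₁ − r₂: 3, -3, 1, 0, 1, 0, 0, -2
d²: 9, 9, 1, 0, 1, 0, 0, 4; Σd² = 24
ρ = 1 − 6·24/(8·63) = 1 − 144/504 = 0.714

0.714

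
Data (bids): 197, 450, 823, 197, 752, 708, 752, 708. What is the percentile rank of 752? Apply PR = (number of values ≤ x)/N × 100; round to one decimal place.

N = 8.
Strictly below 752: 5. Equal to 752: 2.
PR = 7/8 × 100 = 87.5

87.5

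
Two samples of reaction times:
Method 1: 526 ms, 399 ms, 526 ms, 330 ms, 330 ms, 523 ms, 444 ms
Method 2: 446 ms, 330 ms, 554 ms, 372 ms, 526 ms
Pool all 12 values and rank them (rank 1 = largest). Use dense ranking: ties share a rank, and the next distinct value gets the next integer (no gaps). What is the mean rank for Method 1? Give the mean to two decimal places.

Sorted (descending): 554, 526, 526, 526, 523, 446, 444, 399, 372, 330, 330, 330
The 3 values of 526 share dense rank 2.
The 3 values of 330 share dense rank 8.
Remaining distinct values take the next consecutive integers.
Method 1 values → pooled ranks: 526→2, 399→6, 526→2, 330→8, 330→8, 523→3, 444→5
Mean rank = (2 + 6 + 2 + 8 + 8 + 3 + 5) / 7 = 4.86

4.86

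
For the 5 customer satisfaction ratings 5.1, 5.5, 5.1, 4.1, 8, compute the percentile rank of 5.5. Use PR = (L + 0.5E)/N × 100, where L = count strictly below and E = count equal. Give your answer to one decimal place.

N = 5.
Strictly below 5.5: 3. Equal to 5.5: 1.
PR = (3 + 0.5·1)/5 × 100 = 70.0

70.0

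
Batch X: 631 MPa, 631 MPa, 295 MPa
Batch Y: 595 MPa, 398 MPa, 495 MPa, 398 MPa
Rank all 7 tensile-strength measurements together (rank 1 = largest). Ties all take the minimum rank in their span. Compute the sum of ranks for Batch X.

Sorted (descending): 631, 631, 595, 495, 398, 398, 295
The 2 values of 631 occupy positions 1–2 → each gets rank 1.
The 2 values of 398 occupy positions 5–6 → each gets rank 5.
Batch X values → pooled ranks: 631→1, 631→1, 295→7
Rank sum = 1 + 1 + 7 = 9

9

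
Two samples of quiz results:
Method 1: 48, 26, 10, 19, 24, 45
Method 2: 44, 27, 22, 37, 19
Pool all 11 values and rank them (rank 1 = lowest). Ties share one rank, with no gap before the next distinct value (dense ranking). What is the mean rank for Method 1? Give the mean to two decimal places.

5.17

Sorted (ascending): 10, 19, 19, 22, 24, 26, 27, 37, 44, 45, 48
The 2 values of 19 share dense rank 2.
Remaining distinct values take the next consecutive integers.
Method 1 values → pooled ranks: 48→10, 26→5, 10→1, 19→2, 24→4, 45→9
Mean rank = (10 + 5 + 1 + 2 + 4 + 9) / 6 = 5.17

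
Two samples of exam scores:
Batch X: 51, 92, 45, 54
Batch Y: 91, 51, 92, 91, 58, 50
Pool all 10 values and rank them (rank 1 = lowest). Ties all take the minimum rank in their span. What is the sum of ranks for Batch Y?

Sorted (ascending): 45, 50, 51, 51, 54, 58, 91, 91, 92, 92
The 2 values of 51 occupy positions 3–4 → each gets rank 3.
The 2 values of 91 occupy positions 7–8 → each gets rank 7.
The 2 values of 92 occupy positions 9–10 → each gets rank 9.
Batch Y values → pooled ranks: 91→7, 51→3, 92→9, 91→7, 58→6, 50→2
Rank sum = 7 + 3 + 9 + 7 + 6 + 2 = 34

34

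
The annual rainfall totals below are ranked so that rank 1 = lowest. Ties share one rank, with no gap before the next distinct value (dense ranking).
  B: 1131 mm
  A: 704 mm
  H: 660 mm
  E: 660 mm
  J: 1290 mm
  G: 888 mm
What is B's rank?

Sorted (ascending): 660, 660, 704, 888, 1131, 1290
The 2 values of 660 share dense rank 1.
Remaining distinct values take the next consecutive integers.
B has value 1131 mm → rank 4.

4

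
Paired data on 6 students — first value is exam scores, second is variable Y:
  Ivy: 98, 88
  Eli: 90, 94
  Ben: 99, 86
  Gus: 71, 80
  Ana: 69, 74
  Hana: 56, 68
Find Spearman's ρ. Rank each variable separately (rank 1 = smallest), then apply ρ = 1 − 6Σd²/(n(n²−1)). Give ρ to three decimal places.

0.771

Ranks of variable 1: 5, 4, 6, 3, 2, 1
Ranks of variable 2: 5, 6, 4, 3, 2, 1
d = r₁ − r₂: 0, -2, 2, 0, 0, 0
d²: 0, 4, 4, 0, 0, 0; Σd² = 8
ρ = 1 − 6·8/(6·35) = 1 − 48/210 = 0.771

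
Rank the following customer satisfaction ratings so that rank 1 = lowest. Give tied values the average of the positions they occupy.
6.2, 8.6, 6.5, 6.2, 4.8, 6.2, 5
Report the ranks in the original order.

Sorted (ascending): 4.8, 5, 6.2, 6.2, 6.2, 6.5, 8.6
The 3 values of 6.2 occupy positions 3–5 → average rank 4.

4, 7, 6, 4, 1, 4, 2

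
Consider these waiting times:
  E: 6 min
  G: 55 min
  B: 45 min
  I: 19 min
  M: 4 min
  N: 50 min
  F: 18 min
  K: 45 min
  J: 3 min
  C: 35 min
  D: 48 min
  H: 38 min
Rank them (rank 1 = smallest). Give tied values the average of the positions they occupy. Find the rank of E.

Sorted (ascending): 3, 4, 6, 18, 19, 35, 38, 45, 45, 48, 50, 55
The 2 values of 45 occupy positions 8–9 → average rank (8+9)/2 = 8.5.
E has value 6 min → rank 3.

3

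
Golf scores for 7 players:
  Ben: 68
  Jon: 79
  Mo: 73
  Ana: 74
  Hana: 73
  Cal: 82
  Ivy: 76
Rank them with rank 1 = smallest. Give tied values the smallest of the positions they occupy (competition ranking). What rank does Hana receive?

2

Sorted (ascending): 68, 73, 73, 74, 76, 79, 82
The 2 values of 73 occupy positions 2–3 → each gets rank 2.
Hana has value 73 → rank 2.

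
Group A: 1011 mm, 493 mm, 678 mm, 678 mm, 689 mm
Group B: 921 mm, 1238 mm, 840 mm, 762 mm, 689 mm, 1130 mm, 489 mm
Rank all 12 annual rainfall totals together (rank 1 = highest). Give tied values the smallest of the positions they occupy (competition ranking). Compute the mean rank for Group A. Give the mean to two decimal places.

7.80

Sorted (descending): 1238, 1130, 1011, 921, 840, 762, 689, 689, 678, 678, 493, 489
The 2 values of 689 occupy positions 7–8 → each gets rank 7.
The 2 values of 678 occupy positions 9–10 → each gets rank 9.
Group A values → pooled ranks: 1011→3, 493→11, 678→9, 678→9, 689→7
Mean rank = (3 + 11 + 9 + 9 + 7) / 5 = 7.80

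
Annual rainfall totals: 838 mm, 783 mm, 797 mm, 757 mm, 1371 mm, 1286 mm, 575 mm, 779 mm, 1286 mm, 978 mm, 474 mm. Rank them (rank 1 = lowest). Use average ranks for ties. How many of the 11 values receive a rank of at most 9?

Sorted (ascending): 474, 575, 757, 779, 783, 797, 838, 978, 1286, 1286, 1371
The 2 values of 1286 occupy positions 9–10 → average rank (9+10)/2 = 9.5.
Ranks ≤ 9: {1, 2, 3, 4, 5, 6, 7, 8} → 8 values.

8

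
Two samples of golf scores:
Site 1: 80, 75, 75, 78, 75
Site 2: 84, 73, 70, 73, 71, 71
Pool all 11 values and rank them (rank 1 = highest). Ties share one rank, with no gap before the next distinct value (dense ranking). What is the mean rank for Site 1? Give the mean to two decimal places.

Sorted (descending): 84, 80, 78, 75, 75, 75, 73, 73, 71, 71, 70
The 3 values of 75 share dense rank 4.
The 2 values of 73 share dense rank 5.
The 2 values of 71 share dense rank 6.
Remaining distinct values take the next consecutive integers.
Site 1 values → pooled ranks: 80→2, 75→4, 75→4, 78→3, 75→4
Mean rank = (2 + 4 + 4 + 3 + 4) / 5 = 3.40

3.40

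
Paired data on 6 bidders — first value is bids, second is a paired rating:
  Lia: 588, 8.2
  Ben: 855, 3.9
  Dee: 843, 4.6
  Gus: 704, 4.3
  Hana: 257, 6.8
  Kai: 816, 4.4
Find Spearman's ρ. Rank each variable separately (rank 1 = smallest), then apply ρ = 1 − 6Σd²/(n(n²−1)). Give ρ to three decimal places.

-0.714

Ranks of variable 1: 2, 6, 5, 3, 1, 4
Ranks of variable 2: 6, 1, 4, 2, 5, 3
d = r₁ − r₂: -4, 5, 1, 1, -4, 1
d²: 16, 25, 1, 1, 16, 1; Σd² = 60
ρ = 1 − 6·60/(6·35) = 1 − 360/210 = -0.714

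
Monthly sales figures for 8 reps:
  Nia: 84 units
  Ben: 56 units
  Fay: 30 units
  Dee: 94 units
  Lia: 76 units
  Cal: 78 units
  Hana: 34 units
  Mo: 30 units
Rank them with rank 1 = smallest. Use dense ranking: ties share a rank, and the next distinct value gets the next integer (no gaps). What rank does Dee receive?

Sorted (ascending): 30, 30, 34, 56, 76, 78, 84, 94
The 2 values of 30 share dense rank 1.
Remaining distinct values take the next consecutive integers.
Dee has value 94 units → rank 7.

7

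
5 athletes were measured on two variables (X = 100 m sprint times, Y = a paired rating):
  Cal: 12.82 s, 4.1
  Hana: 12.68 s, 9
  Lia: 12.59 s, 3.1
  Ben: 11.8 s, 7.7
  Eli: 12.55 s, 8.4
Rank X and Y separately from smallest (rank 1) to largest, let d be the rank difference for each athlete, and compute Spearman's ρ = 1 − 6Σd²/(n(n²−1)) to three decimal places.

-0.100

Ranks of variable 1: 5, 4, 3, 1, 2
Ranks of variable 2: 2, 5, 1, 3, 4
d = r₁ − r₂: 3, -1, 2, -2, -2
d²: 9, 1, 4, 4, 4; Σd² = 22
ρ = 1 − 6·22/(5·24) = 1 − 132/120 = -0.100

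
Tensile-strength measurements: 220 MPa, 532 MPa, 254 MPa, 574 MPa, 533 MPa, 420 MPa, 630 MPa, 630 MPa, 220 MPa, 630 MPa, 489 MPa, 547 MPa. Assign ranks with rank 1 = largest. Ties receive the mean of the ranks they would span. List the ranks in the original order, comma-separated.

11.5, 7, 10, 4, 6, 9, 2, 2, 11.5, 2, 8, 5

Sorted (descending): 630, 630, 630, 574, 547, 533, 532, 489, 420, 254, 220, 220
The 3 values of 630 occupy positions 1–3 → average rank 2.
The 2 values of 220 occupy positions 11–12 → average rank (11+12)/2 = 11.5.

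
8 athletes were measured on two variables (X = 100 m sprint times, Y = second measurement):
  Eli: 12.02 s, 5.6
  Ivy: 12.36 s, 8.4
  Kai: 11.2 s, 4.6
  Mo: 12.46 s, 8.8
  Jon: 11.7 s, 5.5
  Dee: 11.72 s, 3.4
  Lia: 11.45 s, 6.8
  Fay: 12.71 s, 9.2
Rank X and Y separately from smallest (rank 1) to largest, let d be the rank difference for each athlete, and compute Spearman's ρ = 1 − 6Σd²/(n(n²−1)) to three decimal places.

0.762

Ranks of variable 1: 5, 6, 1, 7, 3, 4, 2, 8
Ranks of variable 2: 4, 6, 2, 7, 3, 1, 5, 8
d = r₁ − r₂: 1, 0, -1, 0, 0, 3, -3, 0
d²: 1, 0, 1, 0, 0, 9, 9, 0; Σd² = 20
ρ = 1 − 6·20/(8·63) = 1 − 120/504 = 0.762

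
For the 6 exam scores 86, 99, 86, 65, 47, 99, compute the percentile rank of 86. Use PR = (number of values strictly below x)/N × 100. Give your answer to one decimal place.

33.3

N = 6.
Strictly below 86: 2. Equal to 86: 2.
PR = 2/6 × 100 = 33.3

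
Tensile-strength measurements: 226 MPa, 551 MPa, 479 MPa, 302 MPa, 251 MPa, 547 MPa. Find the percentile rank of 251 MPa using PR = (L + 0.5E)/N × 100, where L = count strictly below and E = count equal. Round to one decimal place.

N = 6.
Strictly below 251: 1. Equal to 251: 1.
PR = (1 + 0.5·1)/6 × 100 = 25.0

25.0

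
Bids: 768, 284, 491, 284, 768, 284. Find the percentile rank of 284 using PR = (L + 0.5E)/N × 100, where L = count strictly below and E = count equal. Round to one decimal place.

N = 6.
Strictly below 284: 0. Equal to 284: 3.
PR = (0 + 0.5·3)/6 × 100 = 25.0

25.0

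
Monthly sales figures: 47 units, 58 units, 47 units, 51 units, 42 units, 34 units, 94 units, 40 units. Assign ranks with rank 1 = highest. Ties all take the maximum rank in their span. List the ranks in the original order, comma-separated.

Sorted (descending): 94, 58, 51, 47, 47, 42, 40, 34
The 2 values of 47 occupy positions 4–5 → each gets rank 5.

5, 2, 5, 3, 6, 8, 1, 7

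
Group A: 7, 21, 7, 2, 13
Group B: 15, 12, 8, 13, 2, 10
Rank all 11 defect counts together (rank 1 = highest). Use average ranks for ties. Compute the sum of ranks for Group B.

34

Sorted (descending): 21, 15, 13, 13, 12, 10, 8, 7, 7, 2, 2
The 2 values of 13 occupy positions 3–4 → average rank (3+4)/2 = 3.5.
The 2 values of 7 occupy positions 8–9 → average rank (8+9)/2 = 8.5.
The 2 values of 2 occupy positions 10–11 → average rank (10+11)/2 = 10.5.
Group B values → pooled ranks: 15→2, 12→5, 8→7, 13→3.5, 2→10.5, 10→6
Rank sum = 2 + 5 + 7 + 3.5 + 10.5 + 6 = 34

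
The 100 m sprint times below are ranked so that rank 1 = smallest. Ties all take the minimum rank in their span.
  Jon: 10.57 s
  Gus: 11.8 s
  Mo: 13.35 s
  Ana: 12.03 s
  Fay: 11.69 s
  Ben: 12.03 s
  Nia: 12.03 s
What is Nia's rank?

4

Sorted (ascending): 10.57, 11.69, 11.8, 12.03, 12.03, 12.03, 13.35
The 3 values of 12.03 occupy positions 4–6 → each gets rank 4.
Nia has value 12.03 s → rank 4.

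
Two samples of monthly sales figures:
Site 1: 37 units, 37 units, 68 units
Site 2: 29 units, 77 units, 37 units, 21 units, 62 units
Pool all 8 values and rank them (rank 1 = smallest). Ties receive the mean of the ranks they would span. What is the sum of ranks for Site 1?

15

Sorted (ascending): 21, 29, 37, 37, 37, 62, 68, 77
The 3 values of 37 occupy positions 3–5 → average rank 4.
Site 1 values → pooled ranks: 37→4, 37→4, 68→7
Rank sum = 4 + 4 + 7 = 15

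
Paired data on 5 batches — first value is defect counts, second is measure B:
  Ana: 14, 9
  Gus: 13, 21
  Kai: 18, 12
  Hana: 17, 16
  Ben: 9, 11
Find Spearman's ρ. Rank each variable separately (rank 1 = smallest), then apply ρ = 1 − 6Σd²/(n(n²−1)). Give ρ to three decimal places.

Ranks of variable 1: 3, 2, 5, 4, 1
Ranks of variable 2: 1, 5, 3, 4, 2
d = r₁ − r₂: 2, -3, 2, 0, -1
d²: 4, 9, 4, 0, 1; Σd² = 18
ρ = 1 − 6·18/(5·24) = 1 − 108/120 = 0.100

0.100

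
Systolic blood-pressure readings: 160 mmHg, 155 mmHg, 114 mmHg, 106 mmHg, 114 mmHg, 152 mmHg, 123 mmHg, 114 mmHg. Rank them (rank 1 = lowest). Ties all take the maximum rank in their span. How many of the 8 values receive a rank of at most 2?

1

Sorted (ascending): 106, 114, 114, 114, 123, 152, 155, 160
The 3 values of 114 occupy positions 2–4 → each gets rank 4.
Ranks ≤ 2: {1} → 1 value.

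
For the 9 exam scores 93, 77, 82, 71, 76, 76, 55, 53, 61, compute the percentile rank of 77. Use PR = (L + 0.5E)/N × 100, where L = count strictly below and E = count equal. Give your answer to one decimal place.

N = 9.
Strictly below 77: 6. Equal to 77: 1.
PR = (6 + 0.5·1)/9 × 100 = 72.2

72.2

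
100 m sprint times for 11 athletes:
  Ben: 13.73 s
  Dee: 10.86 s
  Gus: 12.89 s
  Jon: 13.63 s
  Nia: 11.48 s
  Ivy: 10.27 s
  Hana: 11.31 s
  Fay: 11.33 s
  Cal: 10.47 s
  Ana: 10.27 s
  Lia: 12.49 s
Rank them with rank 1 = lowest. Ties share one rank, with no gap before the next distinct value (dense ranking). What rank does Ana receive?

Sorted (ascending): 10.27, 10.27, 10.47, 10.86, 11.31, 11.33, 11.48, 12.49, 12.89, 13.63, 13.73
The 2 values of 10.27 share dense rank 1.
Remaining distinct values take the next consecutive integers.
Ana has value 10.27 s → rank 1.

1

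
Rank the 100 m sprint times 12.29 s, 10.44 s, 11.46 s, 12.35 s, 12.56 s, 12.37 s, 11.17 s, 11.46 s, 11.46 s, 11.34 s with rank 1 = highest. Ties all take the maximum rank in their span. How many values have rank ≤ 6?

Sorted (descending): 12.56, 12.37, 12.35, 12.29, 11.46, 11.46, 11.46, 11.34, 11.17, 10.44
The 3 values of 11.46 occupy positions 5–7 → each gets rank 7.
Ranks ≤ 6: {1, 2, 3, 4} → 4 values.

4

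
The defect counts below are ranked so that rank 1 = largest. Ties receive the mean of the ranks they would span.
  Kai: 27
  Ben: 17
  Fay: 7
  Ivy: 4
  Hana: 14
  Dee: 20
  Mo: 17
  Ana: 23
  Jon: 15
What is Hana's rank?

7

Sorted (descending): 27, 23, 20, 17, 17, 15, 14, 7, 4
The 2 values of 17 occupy positions 4–5 → average rank (4+5)/2 = 4.5.
Hana has value 14 → rank 7.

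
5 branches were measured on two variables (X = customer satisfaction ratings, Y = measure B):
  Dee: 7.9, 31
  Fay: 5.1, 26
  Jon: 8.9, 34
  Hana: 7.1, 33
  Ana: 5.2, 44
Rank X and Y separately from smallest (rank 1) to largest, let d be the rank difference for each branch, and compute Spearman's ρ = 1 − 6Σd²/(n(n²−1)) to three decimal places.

Ranks of variable 1: 4, 1, 5, 3, 2
Ranks of variable 2: 2, 1, 4, 3, 5
d = r₁ − r₂: 2, 0, 1, 0, -3
d²: 4, 0, 1, 0, 9; Σd² = 14
ρ = 1 − 6·14/(5·24) = 1 − 84/120 = 0.300

0.300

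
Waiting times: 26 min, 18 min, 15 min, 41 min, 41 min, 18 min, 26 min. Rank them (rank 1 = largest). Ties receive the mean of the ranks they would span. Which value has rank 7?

15

Sorted (descending): 41, 41, 26, 26, 18, 18, 15
The 2 values of 41 occupy positions 1–2 → average rank (1+2)/2 = 1.5.
The 2 values of 26 occupy positions 3–4 → average rank (3+4)/2 = 3.5.
The 2 values of 18 occupy positions 5–6 → average rank (5+6)/2 = 5.5.
Rank 7 → value 15.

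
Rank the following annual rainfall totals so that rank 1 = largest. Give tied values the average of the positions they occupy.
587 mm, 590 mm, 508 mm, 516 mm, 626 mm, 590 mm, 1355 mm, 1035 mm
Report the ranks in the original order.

6, 4.5, 8, 7, 3, 4.5, 1, 2

Sorted (descending): 1355, 1035, 626, 590, 590, 587, 516, 508
The 2 values of 590 occupy positions 4–5 → average rank (4+5)/2 = 4.5.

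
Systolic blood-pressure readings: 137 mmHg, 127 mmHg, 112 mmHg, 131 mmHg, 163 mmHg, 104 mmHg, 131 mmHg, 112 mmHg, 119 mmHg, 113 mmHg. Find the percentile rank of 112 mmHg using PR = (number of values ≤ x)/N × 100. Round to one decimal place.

N = 10.
Strictly below 112: 1. Equal to 112: 2.
PR = 3/10 × 100 = 30.0

30.0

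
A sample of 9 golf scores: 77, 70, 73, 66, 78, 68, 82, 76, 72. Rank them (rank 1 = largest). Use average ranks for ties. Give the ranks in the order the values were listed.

3, 7, 5, 9, 2, 8, 1, 4, 6

Sorted (descending): 82, 78, 77, 76, 73, 72, 70, 68, 66
No ties — each value takes its position as its rank.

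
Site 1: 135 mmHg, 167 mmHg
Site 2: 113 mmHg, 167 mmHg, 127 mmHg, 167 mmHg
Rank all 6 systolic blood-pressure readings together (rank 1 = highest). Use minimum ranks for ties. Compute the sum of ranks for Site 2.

Sorted (descending): 167, 167, 167, 135, 127, 113
The 3 values of 167 occupy positions 1–3 → each gets rank 1.
Site 2 values → pooled ranks: 113→6, 167→1, 127→5, 167→1
Rank sum = 6 + 1 + 5 + 1 = 13

13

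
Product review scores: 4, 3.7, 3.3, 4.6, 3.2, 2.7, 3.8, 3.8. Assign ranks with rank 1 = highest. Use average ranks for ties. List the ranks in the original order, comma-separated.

2, 5, 6, 1, 7, 8, 3.5, 3.5

Sorted (descending): 4.6, 4, 3.8, 3.8, 3.7, 3.3, 3.2, 2.7
The 2 values of 3.8 occupy positions 3–4 → average rank (3+4)/2 = 3.5.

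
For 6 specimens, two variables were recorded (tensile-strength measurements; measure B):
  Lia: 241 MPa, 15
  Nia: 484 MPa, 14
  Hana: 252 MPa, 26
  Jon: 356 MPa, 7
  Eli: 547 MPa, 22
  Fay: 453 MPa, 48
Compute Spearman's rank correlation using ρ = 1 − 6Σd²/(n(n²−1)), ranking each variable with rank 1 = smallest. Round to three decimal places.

0.029

Ranks of variable 1: 1, 5, 2, 3, 6, 4
Ranks of variable 2: 3, 2, 5, 1, 4, 6
d = r₁ − r₂: -2, 3, -3, 2, 2, -2
d²: 4, 9, 9, 4, 4, 4; Σd² = 34
ρ = 1 − 6·34/(6·35) = 1 − 204/210 = 0.029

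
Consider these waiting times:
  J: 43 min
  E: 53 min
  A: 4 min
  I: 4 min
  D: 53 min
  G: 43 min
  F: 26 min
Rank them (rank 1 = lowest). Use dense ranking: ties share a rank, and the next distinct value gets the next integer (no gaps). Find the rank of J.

Sorted (ascending): 4, 4, 26, 43, 43, 53, 53
The 2 values of 4 share dense rank 1.
The 2 values of 43 share dense rank 3.
The 2 values of 53 share dense rank 4.
Remaining distinct values take the next consecutive integers.
J has value 43 min → rank 3.

3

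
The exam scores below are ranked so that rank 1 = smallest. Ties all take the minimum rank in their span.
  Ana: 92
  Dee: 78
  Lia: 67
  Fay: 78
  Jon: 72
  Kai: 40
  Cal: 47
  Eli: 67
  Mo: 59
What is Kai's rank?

1

Sorted (ascending): 40, 47, 59, 67, 67, 72, 78, 78, 92
The 2 values of 67 occupy positions 4–5 → each gets rank 4.
The 2 values of 78 occupy positions 7–8 → each gets rank 7.
Kai has value 40 → rank 1.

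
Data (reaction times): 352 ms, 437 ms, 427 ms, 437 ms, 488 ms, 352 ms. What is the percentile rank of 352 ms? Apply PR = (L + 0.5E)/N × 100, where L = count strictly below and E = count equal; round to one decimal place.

N = 6.
Strictly below 352: 0. Equal to 352: 2.
PR = (0 + 0.5·2)/6 × 100 = 16.7

16.7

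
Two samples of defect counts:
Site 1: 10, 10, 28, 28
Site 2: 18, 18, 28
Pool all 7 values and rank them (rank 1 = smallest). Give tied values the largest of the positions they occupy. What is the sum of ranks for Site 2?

15

Sorted (ascending): 10, 10, 18, 18, 28, 28, 28
The 2 values of 10 occupy positions 1–2 → each gets rank 2.
The 2 values of 18 occupy positions 3–4 → each gets rank 4.
The 3 values of 28 occupy positions 5–7 → each gets rank 7.
Site 2 values → pooled ranks: 18→4, 18→4, 28→7
Rank sum = 4 + 4 + 7 = 15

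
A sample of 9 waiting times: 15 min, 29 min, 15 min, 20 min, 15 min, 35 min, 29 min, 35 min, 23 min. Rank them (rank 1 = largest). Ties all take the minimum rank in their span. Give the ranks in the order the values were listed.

7, 3, 7, 6, 7, 1, 3, 1, 5

Sorted (descending): 35, 35, 29, 29, 23, 20, 15, 15, 15
The 2 values of 35 occupy positions 1–2 → each gets rank 1.
The 2 values of 29 occupy positions 3–4 → each gets rank 3.
The 3 values of 15 occupy positions 7–9 → each gets rank 7.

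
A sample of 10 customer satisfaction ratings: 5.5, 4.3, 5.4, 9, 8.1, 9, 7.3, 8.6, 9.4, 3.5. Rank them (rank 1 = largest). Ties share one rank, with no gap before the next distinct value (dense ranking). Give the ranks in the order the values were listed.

Sorted (descending): 9.4, 9, 9, 8.6, 8.1, 7.3, 5.5, 5.4, 4.3, 3.5
The 2 values of 9 share dense rank 2.
Remaining distinct values take the next consecutive integers.

6, 8, 7, 2, 4, 2, 5, 3, 1, 9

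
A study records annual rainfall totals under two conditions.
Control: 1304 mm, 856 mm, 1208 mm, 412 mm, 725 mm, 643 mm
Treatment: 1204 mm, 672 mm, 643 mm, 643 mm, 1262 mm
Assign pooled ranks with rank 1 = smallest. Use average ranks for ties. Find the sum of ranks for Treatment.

Sorted (ascending): 412, 643, 643, 643, 672, 725, 856, 1204, 1208, 1262, 1304
The 3 values of 643 occupy positions 2–4 → average rank 3.
Treatment values → pooled ranks: 1204→8, 672→5, 643→3, 643→3, 1262→10
Rank sum = 8 + 5 + 3 + 3 + 10 = 29

29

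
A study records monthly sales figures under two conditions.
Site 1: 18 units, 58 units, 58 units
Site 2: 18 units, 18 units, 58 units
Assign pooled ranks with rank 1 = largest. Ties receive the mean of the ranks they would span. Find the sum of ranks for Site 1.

9

Sorted (descending): 58, 58, 58, 18, 18, 18
The 3 values of 58 occupy positions 1–3 → average rank 2.
The 3 values of 18 occupy positions 4–6 → average rank 5.
Site 1 values → pooled ranks: 18→5, 58→2, 58→2
Rank sum = 5 + 2 + 2 = 9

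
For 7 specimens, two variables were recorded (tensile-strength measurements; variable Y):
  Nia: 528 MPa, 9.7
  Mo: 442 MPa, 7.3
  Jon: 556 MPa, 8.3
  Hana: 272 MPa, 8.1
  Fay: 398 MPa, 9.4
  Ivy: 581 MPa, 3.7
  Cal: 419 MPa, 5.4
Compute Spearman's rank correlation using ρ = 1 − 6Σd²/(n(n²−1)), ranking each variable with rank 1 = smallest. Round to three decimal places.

-0.214

Ranks of variable 1: 5, 4, 6, 1, 2, 7, 3
Ranks of variable 2: 7, 3, 5, 4, 6, 1, 2
d = r₁ − r₂: -2, 1, 1, -3, -4, 6, 1
d²: 4, 1, 1, 9, 16, 36, 1; Σd² = 68
ρ = 1 − 6·68/(7·48) = 1 − 408/336 = -0.214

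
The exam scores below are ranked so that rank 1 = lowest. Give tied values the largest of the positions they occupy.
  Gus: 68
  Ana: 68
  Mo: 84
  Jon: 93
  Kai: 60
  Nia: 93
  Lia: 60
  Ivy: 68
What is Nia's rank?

8

Sorted (ascending): 60, 60, 68, 68, 68, 84, 93, 93
The 2 values of 60 occupy positions 1–2 → each gets rank 2.
The 3 values of 68 occupy positions 3–5 → each gets rank 5.
The 2 values of 93 occupy positions 7–8 → each gets rank 8.
Nia has value 93 → rank 8.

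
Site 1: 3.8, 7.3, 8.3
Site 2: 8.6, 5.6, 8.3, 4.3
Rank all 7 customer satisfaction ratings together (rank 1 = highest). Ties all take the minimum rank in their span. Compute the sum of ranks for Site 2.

14

Sorted (descending): 8.6, 8.3, 8.3, 7.3, 5.6, 4.3, 3.8
The 2 values of 8.3 occupy positions 2–3 → each gets rank 2.
Site 2 values → pooled ranks: 8.6→1, 5.6→5, 8.3→2, 4.3→6
Rank sum = 1 + 5 + 2 + 6 = 14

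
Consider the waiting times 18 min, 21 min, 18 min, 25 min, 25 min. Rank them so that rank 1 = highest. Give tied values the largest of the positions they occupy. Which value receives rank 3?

Sorted (descending): 25, 25, 21, 18, 18
The 2 values of 25 occupy positions 1–2 → each gets rank 2.
The 2 values of 18 occupy positions 4–5 → each gets rank 5.
Rank 3 → value 21.

21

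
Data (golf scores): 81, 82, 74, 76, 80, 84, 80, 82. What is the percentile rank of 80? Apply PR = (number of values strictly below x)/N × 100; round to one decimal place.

N = 8.
Strictly below 80: 2. Equal to 80: 2.
PR = 2/8 × 100 = 25.0

25.0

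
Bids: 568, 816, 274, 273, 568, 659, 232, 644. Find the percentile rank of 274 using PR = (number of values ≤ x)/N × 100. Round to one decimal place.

N = 8.
Strictly below 274: 2. Equal to 274: 1.
PR = 3/8 × 100 = 37.5

37.5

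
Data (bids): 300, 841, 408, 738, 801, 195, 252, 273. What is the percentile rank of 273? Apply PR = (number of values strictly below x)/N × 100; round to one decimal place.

N = 8.
Strictly below 273: 2. Equal to 273: 1.
PR = 2/8 × 100 = 25.0

25.0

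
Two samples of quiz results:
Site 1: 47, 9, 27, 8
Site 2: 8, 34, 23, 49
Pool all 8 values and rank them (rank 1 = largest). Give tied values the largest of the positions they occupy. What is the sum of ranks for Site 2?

Sorted (descending): 49, 47, 34, 27, 23, 9, 8, 8
The 2 values of 8 occupy positions 7–8 → each gets rank 8.
Site 2 values → pooled ranks: 8→8, 34→3, 23→5, 49→1
Rank sum = 8 + 3 + 5 + 1 = 17

17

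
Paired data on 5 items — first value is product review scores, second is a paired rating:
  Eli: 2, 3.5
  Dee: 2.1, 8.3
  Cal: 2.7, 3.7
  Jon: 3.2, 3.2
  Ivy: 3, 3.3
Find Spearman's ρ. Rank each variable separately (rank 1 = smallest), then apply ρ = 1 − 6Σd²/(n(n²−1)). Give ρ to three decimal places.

-0.700

Ranks of variable 1: 1, 2, 3, 5, 4
Ranks of variable 2: 3, 5, 4, 1, 2
d = r₁ − r₂: -2, -3, -1, 4, 2
d²: 4, 9, 1, 16, 4; Σd² = 34
ρ = 1 − 6·34/(5·24) = 1 − 204/120 = -0.700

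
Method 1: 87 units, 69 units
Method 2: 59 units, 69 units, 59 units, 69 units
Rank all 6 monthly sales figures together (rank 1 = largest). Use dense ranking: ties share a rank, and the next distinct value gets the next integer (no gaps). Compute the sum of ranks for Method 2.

Sorted (descending): 87, 69, 69, 69, 59, 59
The 3 values of 69 share dense rank 2.
The 2 values of 59 share dense rank 3.
Remaining distinct values take the next consecutive integers.
Method 2 values → pooled ranks: 59→3, 69→2, 59→3, 69→2
Rank sum = 3 + 2 + 3 + 2 = 10

10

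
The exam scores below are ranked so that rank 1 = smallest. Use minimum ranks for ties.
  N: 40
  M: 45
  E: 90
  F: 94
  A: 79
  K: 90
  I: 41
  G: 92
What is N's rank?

1

Sorted (ascending): 40, 41, 45, 79, 90, 90, 92, 94
The 2 values of 90 occupy positions 5–6 → each gets rank 5.
N has value 40 → rank 1.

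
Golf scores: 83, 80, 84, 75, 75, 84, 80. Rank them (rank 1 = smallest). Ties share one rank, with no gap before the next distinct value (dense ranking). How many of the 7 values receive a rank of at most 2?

Sorted (ascending): 75, 75, 80, 80, 83, 84, 84
The 2 values of 75 share dense rank 1.
The 2 values of 80 share dense rank 2.
The 2 values of 84 share dense rank 4.
Remaining distinct values take the next consecutive integers.
Ranks ≤ 2: {1, 1, 2, 2} → 4 values.

4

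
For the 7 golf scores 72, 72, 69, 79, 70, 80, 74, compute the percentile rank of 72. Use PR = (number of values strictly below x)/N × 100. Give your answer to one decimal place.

28.6

N = 7.
Strictly below 72: 2. Equal to 72: 2.
PR = 2/7 × 100 = 28.6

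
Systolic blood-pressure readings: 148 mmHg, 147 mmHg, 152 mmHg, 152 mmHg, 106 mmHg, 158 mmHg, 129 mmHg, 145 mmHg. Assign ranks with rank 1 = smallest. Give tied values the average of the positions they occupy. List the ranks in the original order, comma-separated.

5, 4, 6.5, 6.5, 1, 8, 2, 3

Sorted (ascending): 106, 129, 145, 147, 148, 152, 152, 158
The 2 values of 152 occupy positions 6–7 → average rank (6+7)/2 = 6.5.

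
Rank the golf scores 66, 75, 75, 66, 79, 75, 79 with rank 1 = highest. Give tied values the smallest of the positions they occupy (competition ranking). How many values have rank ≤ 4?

5

Sorted (descending): 79, 79, 75, 75, 75, 66, 66
The 2 values of 79 occupy positions 1–2 → each gets rank 1.
The 3 values of 75 occupy positions 3–5 → each gets rank 3.
The 2 values of 66 occupy positions 6–7 → each gets rank 6.
Ranks ≤ 4: {1, 1, 3, 3, 3} → 5 values.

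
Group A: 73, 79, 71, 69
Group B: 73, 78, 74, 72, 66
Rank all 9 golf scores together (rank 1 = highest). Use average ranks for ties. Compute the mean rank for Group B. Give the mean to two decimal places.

4.90

Sorted (descending): 79, 78, 74, 73, 73, 72, 71, 69, 66
The 2 values of 73 occupy positions 4–5 → average rank (4+5)/2 = 4.5.
Group B values → pooled ranks: 73→4.5, 78→2, 74→3, 72→6, 66→9
Mean rank = (4.5 + 2 + 3 + 6 + 9) / 5 = 4.90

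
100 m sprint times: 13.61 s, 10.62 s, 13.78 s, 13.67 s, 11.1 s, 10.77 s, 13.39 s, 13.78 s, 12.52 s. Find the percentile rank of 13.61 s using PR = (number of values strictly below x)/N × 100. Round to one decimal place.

55.6

N = 9.
Strictly below 13.61: 5. Equal to 13.61: 1.
PR = 5/9 × 100 = 55.6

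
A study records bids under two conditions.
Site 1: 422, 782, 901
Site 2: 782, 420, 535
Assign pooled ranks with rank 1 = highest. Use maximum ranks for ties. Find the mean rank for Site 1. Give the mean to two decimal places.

Sorted (descending): 901, 782, 782, 535, 422, 420
The 2 values of 782 occupy positions 2–3 → each gets rank 3.
Site 1 values → pooled ranks: 422→5, 782→3, 901→1
Mean rank = (5 + 3 + 1) / 3 = 3.00

3.00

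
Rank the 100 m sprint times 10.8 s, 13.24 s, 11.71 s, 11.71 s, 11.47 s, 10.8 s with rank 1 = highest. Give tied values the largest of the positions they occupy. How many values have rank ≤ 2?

1

Sorted (descending): 13.24, 11.71, 11.71, 11.47, 10.8, 10.8
The 2 values of 11.71 occupy positions 2–3 → each gets rank 3.
The 2 values of 10.8 occupy positions 5–6 → each gets rank 6.
Ranks ≤ 2: {1} → 1 value.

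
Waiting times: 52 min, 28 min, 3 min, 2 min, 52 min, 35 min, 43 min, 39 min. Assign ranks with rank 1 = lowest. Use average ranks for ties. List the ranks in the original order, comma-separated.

Sorted (ascending): 2, 3, 28, 35, 39, 43, 52, 52
The 2 values of 52 occupy positions 7–8 → average rank (7+8)/2 = 7.5.

7.5, 3, 2, 1, 7.5, 4, 6, 5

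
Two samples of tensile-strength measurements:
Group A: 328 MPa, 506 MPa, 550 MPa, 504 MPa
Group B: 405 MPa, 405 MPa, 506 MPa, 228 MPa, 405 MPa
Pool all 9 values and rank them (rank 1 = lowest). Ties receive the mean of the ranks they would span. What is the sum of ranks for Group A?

Sorted (ascending): 228, 328, 405, 405, 405, 504, 506, 506, 550
The 3 values of 405 occupy positions 3–5 → average rank 4.
The 2 values of 506 occupy positions 7–8 → average rank (7+8)/2 = 7.5.
Group A values → pooled ranks: 328→2, 506→7.5, 550→9, 504→6
Rank sum = 2 + 7.5 + 9 + 6 = 24.5

24.5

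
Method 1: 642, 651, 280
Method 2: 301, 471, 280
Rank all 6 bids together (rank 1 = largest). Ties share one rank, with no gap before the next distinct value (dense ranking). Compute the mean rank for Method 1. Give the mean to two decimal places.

Sorted (descending): 651, 642, 471, 301, 280, 280
The 2 values of 280 share dense rank 5.
Remaining distinct values take the next consecutive integers.
Method 1 values → pooled ranks: 642→2, 651→1, 280→5
Mean rank = (2 + 1 + 5) / 3 = 2.67

2.67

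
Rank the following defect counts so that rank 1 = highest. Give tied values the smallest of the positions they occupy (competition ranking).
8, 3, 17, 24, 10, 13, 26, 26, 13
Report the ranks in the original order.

8, 9, 4, 3, 7, 5, 1, 1, 5

Sorted (descending): 26, 26, 24, 17, 13, 13, 10, 8, 3
The 2 values of 26 occupy positions 1–2 → each gets rank 1.
The 2 values of 13 occupy positions 5–6 → each gets rank 5.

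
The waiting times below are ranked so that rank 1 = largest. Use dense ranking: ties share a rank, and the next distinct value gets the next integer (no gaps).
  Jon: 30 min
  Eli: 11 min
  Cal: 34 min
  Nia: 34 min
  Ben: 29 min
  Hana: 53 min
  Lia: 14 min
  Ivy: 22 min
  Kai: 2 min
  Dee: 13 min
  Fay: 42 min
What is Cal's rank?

3

Sorted (descending): 53, 42, 34, 34, 30, 29, 22, 14, 13, 11, 2
The 2 values of 34 share dense rank 3.
Remaining distinct values take the next consecutive integers.
Cal has value 34 min → rank 3.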